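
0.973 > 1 False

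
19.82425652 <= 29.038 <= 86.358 True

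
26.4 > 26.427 False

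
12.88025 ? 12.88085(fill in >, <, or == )<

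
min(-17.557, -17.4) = -17.557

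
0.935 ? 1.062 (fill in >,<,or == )<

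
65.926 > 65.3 True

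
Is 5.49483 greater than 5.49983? No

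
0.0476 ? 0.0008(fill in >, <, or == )>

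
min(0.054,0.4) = 0.054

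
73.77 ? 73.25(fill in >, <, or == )>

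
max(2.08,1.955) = 2.08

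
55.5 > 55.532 False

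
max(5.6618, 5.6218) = 5.6618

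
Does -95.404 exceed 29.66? No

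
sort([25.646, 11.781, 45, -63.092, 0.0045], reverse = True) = [45, 25.646, 11.781, 0.0045, -63.092]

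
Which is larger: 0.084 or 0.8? 0.8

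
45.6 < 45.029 False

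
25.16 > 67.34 False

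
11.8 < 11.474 False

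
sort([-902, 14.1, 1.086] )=[-902, 1.086, 14.1]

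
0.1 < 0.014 False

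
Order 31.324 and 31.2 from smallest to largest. 31.2, 31.324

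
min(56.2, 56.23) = 56.2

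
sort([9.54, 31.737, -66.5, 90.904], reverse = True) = [90.904, 31.737, 9.54, -66.5]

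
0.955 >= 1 False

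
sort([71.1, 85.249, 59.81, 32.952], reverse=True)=[85.249, 71.1, 59.81, 32.952]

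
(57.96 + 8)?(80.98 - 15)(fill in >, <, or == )<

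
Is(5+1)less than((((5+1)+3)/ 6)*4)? No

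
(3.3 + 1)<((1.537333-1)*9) True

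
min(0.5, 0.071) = 0.071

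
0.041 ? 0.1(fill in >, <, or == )<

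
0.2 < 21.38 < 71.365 True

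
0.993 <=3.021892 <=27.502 True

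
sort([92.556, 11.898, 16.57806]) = [11.898, 16.57806, 92.556]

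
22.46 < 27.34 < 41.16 True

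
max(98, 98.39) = 98.39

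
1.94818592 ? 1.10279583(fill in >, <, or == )>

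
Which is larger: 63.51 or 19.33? 63.51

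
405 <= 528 True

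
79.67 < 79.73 True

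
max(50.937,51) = 51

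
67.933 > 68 False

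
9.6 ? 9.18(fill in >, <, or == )>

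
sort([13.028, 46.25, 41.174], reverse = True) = [46.25, 41.174, 13.028]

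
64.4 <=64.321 False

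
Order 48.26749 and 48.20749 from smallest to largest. 48.20749, 48.26749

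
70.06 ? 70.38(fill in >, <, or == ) <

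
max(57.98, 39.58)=57.98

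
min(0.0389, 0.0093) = 0.0093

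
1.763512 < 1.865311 True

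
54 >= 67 False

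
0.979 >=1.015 False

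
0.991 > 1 False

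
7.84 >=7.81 True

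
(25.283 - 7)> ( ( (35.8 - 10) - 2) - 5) False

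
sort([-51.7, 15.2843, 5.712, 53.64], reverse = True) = [53.64, 15.2843, 5.712, -51.7]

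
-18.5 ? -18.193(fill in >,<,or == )<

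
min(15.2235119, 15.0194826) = 15.0194826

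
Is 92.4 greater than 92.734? No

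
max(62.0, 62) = 62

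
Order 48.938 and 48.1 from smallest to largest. 48.1, 48.938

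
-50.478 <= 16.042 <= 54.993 True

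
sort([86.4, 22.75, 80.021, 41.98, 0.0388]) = [0.0388, 22.75, 41.98, 80.021, 86.4]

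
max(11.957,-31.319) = 11.957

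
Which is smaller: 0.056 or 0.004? 0.004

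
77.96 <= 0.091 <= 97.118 False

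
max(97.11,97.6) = 97.6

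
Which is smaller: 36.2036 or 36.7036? 36.2036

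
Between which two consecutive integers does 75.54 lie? 75 and 76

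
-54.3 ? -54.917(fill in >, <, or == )>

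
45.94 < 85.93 True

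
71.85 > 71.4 True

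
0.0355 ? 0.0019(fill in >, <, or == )>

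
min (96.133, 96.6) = 96.133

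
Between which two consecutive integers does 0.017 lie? 0 and 1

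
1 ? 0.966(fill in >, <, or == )>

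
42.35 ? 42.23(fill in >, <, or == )>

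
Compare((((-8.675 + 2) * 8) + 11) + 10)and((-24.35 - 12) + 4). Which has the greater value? ((-24.35 - 12) + 4)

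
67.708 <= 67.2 False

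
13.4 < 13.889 True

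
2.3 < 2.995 True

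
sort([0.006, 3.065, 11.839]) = [0.006, 3.065, 11.839]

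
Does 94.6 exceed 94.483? Yes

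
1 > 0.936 True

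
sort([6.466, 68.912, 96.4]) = [6.466, 68.912, 96.4]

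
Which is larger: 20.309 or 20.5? 20.5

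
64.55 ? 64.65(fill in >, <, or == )<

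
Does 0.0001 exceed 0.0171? No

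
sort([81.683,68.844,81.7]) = [68.844,81.683,81.7]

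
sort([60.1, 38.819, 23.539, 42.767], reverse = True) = [60.1, 42.767, 38.819, 23.539]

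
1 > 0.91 True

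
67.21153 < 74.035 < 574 True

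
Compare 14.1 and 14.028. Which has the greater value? 14.1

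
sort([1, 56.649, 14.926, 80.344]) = [1, 14.926, 56.649, 80.344]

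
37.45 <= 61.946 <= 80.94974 True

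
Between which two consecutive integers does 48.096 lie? 48 and 49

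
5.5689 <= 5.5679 False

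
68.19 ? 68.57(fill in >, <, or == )<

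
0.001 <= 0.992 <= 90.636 True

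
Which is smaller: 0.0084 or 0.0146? 0.0084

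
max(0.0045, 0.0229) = 0.0229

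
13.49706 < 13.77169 True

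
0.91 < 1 True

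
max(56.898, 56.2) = 56.898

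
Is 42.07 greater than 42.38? No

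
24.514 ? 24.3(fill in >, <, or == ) >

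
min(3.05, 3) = 3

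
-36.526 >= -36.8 True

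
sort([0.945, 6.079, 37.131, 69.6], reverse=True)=[69.6, 37.131, 6.079, 0.945]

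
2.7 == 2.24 False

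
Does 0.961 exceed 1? No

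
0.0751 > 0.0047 True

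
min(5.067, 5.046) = 5.046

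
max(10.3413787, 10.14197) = 10.3413787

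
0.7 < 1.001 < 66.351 True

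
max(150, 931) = 931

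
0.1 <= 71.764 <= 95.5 True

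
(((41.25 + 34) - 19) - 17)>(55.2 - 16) True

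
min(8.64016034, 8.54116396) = 8.54116396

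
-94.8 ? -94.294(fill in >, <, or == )<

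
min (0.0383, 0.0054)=0.0054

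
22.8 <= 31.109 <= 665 True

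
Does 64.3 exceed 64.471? No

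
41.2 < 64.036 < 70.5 True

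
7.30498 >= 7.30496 True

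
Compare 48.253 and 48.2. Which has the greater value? 48.253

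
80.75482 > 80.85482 False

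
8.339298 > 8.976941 False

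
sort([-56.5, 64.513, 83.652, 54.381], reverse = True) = [83.652, 64.513, 54.381, -56.5]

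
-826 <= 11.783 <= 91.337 True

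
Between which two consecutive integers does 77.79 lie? 77 and 78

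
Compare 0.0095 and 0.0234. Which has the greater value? 0.0234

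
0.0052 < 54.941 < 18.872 False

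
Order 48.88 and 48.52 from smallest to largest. 48.52, 48.88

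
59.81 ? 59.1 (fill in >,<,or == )>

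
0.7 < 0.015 False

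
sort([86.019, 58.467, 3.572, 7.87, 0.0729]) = [0.0729, 3.572, 7.87, 58.467, 86.019]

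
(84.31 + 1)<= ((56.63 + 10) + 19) True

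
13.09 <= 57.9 True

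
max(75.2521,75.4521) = 75.4521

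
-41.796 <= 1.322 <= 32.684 True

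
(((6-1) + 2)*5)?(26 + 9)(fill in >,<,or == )==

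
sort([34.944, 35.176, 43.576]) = [34.944, 35.176, 43.576]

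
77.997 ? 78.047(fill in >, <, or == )<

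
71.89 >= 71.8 True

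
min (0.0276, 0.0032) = 0.0032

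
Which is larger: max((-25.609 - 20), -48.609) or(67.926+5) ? (67.926+5)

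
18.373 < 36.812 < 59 True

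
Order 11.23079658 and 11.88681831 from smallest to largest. 11.23079658, 11.88681831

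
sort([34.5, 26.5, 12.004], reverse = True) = [34.5, 26.5, 12.004]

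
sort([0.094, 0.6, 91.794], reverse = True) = [91.794, 0.6, 0.094]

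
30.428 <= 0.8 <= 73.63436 False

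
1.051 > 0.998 True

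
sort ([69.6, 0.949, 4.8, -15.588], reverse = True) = [69.6, 4.8, 0.949, -15.588]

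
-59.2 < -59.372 False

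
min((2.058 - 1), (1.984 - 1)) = 0.984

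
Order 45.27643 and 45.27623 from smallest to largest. 45.27623, 45.27643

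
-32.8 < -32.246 True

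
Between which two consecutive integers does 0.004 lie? 0 and 1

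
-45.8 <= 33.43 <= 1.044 False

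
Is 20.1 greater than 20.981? No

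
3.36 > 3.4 False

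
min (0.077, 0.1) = 0.077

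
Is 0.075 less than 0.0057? No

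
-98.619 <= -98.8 False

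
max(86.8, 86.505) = 86.8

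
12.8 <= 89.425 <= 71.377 False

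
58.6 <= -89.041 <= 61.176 False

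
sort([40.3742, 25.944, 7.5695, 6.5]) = [6.5, 7.5695, 25.944, 40.3742]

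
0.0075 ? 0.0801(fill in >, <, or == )<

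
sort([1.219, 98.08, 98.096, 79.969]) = [1.219, 79.969, 98.08, 98.096]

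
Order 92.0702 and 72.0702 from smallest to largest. 72.0702, 92.0702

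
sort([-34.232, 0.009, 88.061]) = [-34.232, 0.009, 88.061]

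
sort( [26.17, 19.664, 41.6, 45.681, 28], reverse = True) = [45.681, 41.6, 28, 26.17, 19.664]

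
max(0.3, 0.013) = 0.3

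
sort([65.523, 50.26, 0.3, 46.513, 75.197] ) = [0.3, 46.513, 50.26, 65.523, 75.197]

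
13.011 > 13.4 False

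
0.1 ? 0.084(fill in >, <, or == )>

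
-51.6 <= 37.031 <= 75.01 True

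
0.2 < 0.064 False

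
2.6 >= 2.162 True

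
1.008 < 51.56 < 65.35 True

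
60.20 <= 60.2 True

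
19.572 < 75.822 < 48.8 False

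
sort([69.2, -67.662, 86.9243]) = [-67.662, 69.2, 86.9243]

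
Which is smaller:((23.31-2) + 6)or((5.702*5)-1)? ((23.31-2) + 6)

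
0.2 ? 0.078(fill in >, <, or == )>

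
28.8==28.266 False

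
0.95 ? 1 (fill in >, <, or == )<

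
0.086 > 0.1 False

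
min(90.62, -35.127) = -35.127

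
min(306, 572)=306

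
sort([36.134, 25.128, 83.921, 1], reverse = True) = [83.921, 36.134, 25.128, 1]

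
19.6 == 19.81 False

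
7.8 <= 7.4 False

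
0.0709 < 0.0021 False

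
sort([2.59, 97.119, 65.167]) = [2.59, 65.167, 97.119]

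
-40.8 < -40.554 True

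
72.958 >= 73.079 False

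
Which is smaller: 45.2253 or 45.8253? 45.2253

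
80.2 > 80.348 False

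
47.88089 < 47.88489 True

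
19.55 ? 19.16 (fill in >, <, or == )>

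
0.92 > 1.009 False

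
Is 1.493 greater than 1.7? No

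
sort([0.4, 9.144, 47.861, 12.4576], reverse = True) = [47.861, 12.4576, 9.144, 0.4]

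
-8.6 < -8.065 True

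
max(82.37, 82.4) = 82.4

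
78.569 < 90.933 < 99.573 True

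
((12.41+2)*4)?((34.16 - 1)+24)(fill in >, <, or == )>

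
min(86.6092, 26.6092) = 26.6092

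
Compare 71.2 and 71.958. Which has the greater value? 71.958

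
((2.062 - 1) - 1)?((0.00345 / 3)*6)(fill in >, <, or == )>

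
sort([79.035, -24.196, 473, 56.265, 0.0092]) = [-24.196, 0.0092, 56.265, 79.035, 473]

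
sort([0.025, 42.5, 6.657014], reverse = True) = [42.5, 6.657014, 0.025]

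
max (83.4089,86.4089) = 86.4089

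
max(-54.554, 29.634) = 29.634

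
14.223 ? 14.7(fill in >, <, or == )<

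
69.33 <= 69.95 True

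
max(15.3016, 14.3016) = 15.3016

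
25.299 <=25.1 False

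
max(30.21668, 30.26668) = 30.26668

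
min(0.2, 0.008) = 0.008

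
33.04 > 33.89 False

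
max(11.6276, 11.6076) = 11.6276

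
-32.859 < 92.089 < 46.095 False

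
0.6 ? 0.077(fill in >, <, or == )>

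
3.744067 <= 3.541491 False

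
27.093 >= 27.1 False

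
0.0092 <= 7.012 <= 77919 True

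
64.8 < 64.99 True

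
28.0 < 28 False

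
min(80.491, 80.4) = 80.4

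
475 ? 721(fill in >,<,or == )<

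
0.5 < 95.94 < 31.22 False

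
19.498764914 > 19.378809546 True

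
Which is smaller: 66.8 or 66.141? 66.141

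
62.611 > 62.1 True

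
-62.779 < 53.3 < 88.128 True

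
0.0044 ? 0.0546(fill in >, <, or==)<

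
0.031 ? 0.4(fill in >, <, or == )<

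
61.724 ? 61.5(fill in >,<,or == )>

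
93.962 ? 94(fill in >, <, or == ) <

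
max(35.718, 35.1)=35.718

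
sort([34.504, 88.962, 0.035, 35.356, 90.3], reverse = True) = [90.3, 88.962, 35.356, 34.504, 0.035]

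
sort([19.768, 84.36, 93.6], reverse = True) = [93.6, 84.36, 19.768]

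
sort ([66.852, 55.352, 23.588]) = [23.588, 55.352, 66.852]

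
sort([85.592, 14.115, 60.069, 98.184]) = [14.115, 60.069, 85.592, 98.184]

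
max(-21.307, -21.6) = -21.307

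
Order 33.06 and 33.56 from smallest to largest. 33.06, 33.56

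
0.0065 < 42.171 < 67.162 True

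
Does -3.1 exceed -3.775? Yes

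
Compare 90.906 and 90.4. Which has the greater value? 90.906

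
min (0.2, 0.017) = 0.017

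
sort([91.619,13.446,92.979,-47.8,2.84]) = [-47.8,2.84,13.446,91.619,92.979]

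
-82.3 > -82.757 True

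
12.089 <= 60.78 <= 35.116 False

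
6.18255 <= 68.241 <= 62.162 False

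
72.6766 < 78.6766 True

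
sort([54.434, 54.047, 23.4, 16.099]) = [16.099, 23.4, 54.047, 54.434]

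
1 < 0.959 False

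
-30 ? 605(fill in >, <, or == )<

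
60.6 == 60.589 False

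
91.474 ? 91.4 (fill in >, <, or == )>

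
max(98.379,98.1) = 98.379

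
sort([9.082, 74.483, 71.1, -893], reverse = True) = [74.483, 71.1, 9.082, -893]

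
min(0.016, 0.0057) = 0.0057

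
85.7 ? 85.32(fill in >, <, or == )>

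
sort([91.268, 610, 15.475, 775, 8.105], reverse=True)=[775, 610, 91.268, 15.475, 8.105]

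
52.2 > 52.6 False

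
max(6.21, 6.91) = 6.91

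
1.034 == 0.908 False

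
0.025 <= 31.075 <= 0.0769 False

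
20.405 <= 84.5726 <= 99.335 True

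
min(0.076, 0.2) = 0.076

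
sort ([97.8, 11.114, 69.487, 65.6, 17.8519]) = [11.114, 17.8519, 65.6, 69.487, 97.8]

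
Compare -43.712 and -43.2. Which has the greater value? -43.2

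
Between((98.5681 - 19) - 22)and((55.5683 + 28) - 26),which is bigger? ((55.5683 + 28) - 26)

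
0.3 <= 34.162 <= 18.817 False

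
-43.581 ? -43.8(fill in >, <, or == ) >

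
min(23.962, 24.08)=23.962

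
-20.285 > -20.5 True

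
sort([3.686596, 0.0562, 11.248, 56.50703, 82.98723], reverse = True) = [82.98723, 56.50703, 11.248, 3.686596, 0.0562]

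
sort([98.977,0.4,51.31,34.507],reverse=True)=[98.977,51.31,34.507,0.4]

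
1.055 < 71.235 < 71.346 True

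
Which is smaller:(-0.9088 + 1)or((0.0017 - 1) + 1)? ((0.0017 - 1) + 1)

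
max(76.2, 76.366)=76.366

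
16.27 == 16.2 False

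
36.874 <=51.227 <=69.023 True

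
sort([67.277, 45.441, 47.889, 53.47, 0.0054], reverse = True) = [67.277, 53.47, 47.889, 45.441, 0.0054]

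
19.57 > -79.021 True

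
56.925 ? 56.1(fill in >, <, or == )>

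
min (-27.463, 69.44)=-27.463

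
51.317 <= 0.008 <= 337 False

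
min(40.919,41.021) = 40.919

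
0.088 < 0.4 True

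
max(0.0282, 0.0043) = 0.0282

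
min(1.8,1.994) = 1.8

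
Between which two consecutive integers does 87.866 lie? 87 and 88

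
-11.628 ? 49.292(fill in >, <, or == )<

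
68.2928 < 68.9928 True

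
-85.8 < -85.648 True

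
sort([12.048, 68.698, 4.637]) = [4.637, 12.048, 68.698]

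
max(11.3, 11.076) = 11.3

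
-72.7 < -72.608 True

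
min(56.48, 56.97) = 56.48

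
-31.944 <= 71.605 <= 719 True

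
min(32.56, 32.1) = 32.1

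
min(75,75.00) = 75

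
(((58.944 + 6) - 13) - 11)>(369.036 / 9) False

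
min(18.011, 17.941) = 17.941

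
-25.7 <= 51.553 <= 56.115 True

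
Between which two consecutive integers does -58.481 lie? -59 and -58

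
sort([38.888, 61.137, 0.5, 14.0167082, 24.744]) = [0.5, 14.0167082, 24.744, 38.888, 61.137]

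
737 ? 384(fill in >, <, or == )>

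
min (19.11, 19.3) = 19.11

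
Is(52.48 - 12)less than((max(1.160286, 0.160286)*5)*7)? Yes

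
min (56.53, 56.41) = 56.41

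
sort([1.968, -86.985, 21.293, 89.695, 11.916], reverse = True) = [89.695, 21.293, 11.916, 1.968, -86.985]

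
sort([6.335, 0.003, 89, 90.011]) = [0.003, 6.335, 89, 90.011]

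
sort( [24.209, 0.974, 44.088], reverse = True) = [44.088, 24.209, 0.974]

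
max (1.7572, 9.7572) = 9.7572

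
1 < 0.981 False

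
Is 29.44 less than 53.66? Yes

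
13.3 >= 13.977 False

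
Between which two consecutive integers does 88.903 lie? 88 and 89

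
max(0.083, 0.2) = 0.2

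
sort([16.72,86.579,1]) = [1,16.72,86.579]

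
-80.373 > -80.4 True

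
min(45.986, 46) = 45.986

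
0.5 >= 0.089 True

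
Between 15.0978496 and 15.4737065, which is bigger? 15.4737065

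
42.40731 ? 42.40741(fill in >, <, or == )<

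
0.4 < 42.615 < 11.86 False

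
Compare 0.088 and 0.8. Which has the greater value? 0.8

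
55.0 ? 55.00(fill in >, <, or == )==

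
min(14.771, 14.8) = 14.771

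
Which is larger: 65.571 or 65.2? 65.571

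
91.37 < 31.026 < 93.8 False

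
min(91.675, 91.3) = 91.3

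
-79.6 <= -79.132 True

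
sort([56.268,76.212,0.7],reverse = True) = [76.212,56.268,0.7]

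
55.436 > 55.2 True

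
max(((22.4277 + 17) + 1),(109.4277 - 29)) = 80.4277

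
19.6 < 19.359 False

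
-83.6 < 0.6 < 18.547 True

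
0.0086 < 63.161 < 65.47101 True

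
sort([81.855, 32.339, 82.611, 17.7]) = [17.7, 32.339, 81.855, 82.611]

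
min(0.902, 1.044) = 0.902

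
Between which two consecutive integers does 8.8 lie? 8 and 9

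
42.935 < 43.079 True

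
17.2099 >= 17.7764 False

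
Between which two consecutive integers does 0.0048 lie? 0 and 1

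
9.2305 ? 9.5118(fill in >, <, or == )<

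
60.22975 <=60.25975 True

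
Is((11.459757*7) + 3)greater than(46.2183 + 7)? Yes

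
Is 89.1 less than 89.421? Yes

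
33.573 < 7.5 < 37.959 False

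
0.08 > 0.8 False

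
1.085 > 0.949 True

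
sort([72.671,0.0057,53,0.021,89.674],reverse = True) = [89.674,72.671,53,0.021,0.0057]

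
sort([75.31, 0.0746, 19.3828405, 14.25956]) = [0.0746, 14.25956, 19.3828405, 75.31]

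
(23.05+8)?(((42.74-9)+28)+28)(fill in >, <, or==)<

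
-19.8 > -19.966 True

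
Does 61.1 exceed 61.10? No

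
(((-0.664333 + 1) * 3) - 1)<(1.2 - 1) True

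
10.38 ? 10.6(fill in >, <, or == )<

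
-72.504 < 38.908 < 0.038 False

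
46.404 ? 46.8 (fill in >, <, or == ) <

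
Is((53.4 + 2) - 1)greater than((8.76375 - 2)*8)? Yes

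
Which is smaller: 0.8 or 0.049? 0.049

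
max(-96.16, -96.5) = -96.16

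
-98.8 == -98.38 False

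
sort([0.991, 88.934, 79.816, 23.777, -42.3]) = [-42.3, 0.991, 23.777, 79.816, 88.934]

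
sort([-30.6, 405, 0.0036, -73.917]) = [-73.917, -30.6, 0.0036, 405]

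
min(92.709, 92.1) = 92.1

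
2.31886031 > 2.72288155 False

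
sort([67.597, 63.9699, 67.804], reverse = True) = [67.804, 67.597, 63.9699]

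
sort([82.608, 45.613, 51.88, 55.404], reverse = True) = [82.608, 55.404, 51.88, 45.613]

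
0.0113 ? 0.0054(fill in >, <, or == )>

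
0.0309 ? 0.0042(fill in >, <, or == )>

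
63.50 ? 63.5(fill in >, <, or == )==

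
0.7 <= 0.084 False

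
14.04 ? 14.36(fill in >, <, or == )<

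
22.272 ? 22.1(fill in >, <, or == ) >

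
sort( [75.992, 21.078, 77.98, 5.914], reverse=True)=[77.98, 75.992, 21.078, 5.914]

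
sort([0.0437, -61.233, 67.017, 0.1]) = [-61.233, 0.0437, 0.1, 67.017]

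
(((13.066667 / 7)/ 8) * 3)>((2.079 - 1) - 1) True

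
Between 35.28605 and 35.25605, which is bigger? 35.28605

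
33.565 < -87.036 False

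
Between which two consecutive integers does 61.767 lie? 61 and 62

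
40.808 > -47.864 True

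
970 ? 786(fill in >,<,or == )>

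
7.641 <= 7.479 False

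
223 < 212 False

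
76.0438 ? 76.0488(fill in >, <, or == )<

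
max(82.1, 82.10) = 82.10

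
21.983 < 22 True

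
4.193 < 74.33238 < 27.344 False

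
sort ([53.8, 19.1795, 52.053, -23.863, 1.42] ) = [-23.863, 1.42, 19.1795, 52.053, 53.8]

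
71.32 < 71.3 False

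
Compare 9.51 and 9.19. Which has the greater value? 9.51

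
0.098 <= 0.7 True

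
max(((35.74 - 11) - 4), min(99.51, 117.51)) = 99.51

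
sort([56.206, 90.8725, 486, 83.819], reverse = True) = [486, 90.8725, 83.819, 56.206]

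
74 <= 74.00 True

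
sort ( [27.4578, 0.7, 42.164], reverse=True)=[42.164, 27.4578, 0.7]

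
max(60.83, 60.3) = 60.83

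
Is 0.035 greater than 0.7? No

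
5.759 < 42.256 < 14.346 False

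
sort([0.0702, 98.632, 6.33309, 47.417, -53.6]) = [-53.6, 0.0702, 6.33309, 47.417, 98.632]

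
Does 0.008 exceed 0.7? No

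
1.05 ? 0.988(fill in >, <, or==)>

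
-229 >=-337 True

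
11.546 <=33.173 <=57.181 True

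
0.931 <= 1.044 True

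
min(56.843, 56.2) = 56.2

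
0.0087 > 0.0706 False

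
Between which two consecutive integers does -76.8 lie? -77 and -76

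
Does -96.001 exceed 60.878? No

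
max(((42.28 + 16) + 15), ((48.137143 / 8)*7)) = 73.28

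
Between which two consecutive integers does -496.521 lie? -497 and -496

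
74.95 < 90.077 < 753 True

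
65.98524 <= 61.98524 False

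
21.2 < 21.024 False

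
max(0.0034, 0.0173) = 0.0173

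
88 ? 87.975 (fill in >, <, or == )>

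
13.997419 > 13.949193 True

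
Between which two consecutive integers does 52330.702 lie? 52330 and 52331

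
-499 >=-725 True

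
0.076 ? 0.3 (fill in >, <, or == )<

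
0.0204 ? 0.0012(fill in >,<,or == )>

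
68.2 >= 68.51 False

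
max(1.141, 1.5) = 1.5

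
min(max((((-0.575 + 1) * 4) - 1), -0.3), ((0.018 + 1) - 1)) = 0.018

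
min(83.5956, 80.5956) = 80.5956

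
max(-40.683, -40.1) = -40.1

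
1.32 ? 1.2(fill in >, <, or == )>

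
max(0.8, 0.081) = 0.8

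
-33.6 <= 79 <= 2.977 False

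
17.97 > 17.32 True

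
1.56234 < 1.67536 True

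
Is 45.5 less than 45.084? No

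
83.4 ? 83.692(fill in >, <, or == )<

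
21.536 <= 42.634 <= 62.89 True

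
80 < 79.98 False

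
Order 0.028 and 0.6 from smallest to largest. 0.028, 0.6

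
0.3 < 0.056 False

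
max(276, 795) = 795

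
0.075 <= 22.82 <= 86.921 True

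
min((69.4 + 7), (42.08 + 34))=76.08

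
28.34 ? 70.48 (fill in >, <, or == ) <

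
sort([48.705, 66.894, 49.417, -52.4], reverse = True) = [66.894, 49.417, 48.705, -52.4]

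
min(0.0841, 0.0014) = 0.0014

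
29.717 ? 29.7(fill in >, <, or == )>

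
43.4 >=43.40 True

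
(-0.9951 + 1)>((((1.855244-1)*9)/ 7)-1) False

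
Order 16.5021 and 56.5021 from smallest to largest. 16.5021, 56.5021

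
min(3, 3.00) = 3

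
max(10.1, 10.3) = 10.3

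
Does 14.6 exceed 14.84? No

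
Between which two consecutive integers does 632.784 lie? 632 and 633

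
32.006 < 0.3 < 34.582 False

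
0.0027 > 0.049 False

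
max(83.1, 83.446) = 83.446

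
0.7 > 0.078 True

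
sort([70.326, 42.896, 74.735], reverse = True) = [74.735, 70.326, 42.896]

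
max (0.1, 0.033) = 0.1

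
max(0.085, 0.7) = 0.7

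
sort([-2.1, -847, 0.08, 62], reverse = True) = [62, 0.08, -2.1, -847]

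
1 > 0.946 True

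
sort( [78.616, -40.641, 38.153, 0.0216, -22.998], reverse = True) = [78.616, 38.153, 0.0216, -22.998, -40.641]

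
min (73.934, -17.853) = -17.853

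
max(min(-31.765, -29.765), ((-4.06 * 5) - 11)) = -31.3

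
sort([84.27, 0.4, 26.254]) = [0.4, 26.254, 84.27]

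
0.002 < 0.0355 True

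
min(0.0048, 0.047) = 0.0048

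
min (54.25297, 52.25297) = 52.25297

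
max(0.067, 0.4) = 0.4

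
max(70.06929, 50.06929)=70.06929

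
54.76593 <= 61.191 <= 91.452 True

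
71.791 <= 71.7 False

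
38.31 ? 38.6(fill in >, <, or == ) <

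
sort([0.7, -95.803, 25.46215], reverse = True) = [25.46215, 0.7, -95.803]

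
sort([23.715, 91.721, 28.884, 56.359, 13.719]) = [13.719, 23.715, 28.884, 56.359, 91.721]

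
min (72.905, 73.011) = 72.905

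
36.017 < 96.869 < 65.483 False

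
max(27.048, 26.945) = 27.048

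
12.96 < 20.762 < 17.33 False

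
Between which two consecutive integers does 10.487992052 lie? 10 and 11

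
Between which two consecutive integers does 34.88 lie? 34 and 35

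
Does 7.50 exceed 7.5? No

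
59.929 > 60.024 False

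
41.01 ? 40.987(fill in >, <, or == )>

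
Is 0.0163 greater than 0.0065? Yes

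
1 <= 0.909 False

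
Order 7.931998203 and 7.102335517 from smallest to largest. 7.102335517, 7.931998203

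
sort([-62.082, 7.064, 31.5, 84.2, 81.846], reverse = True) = [84.2, 81.846, 31.5, 7.064, -62.082]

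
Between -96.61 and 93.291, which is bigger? 93.291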